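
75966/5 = 15193 + 1/5 = 15193.20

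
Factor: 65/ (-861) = -1 * 3^ (-1) * 5^1 * 7^ (-1) * 13^1 * 41^ (-1)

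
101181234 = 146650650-45469416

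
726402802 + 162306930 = 888709732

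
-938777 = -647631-291146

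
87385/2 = 43692 + 1/2 = 43692.50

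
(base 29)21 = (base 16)3b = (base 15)3e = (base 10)59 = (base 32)1r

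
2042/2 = 1021 = 1021.00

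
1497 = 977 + 520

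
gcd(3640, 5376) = 56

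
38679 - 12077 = 26602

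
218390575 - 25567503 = 192823072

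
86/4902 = 1/57 ≈ 0.0175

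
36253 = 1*36253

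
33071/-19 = -1740 - 11/19 ≈ -1740.58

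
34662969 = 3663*9463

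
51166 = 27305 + 23861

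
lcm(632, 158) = 632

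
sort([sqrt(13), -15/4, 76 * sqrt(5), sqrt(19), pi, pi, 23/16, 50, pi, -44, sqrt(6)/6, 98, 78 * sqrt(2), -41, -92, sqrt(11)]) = [-92, -44, -41, -15/4, sqrt(6)/6, 23/16, pi, pi, pi, sqrt(11), sqrt(13), sqrt(19), 50, 98, 78 * sqrt(2), 76 * sqrt(5)]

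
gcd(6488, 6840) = 8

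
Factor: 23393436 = 2^2 * 3^1 * 11^1 * 177223^1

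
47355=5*9471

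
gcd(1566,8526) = 174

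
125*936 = 117000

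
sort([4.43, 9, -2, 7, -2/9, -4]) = [-4, -2, -2/9, 4.43, 7, 9]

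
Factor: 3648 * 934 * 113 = 2^7 * 3^1 * 19^1 * 113^1 * 467^1 = 385017216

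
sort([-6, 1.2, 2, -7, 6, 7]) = [-7, -6, 1.2, 2, 6, 7]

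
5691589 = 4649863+1041726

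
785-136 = 649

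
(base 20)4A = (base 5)330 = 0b1011010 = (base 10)90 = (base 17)55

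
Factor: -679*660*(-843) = 2^2*3^2*5^1*7^1*11^1*97^1*281^1 = 377782020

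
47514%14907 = 2793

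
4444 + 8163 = 12607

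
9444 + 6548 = 15992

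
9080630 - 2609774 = 6470856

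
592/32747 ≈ 0.0181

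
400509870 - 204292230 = 196217640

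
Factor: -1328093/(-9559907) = 7^(-1)*13^1*19^(-1)*71879^(-1)*102161^1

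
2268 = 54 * 42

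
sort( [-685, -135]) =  [-685, -135]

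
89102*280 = 24948560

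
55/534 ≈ 0.103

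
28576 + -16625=11951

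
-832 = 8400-9232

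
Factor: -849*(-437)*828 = 2^2*3^3*19^1*23^2*283^1 = 307198764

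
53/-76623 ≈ -0.000692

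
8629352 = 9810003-1180651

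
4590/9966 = 765/1661 ≈ 0.461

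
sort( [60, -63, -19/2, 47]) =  [-63, -19/2, 47, 60]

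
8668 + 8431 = 17099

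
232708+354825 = 587533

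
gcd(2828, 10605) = 707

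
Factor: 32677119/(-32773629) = -1*3^1*7^(-1)*43^1*83^(-1)*18803^(-1)*84437^1 = -10892373/10924543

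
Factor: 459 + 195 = 2^1*3^1*109^1 = 654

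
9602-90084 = -80482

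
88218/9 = 9802 = 9802.00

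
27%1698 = 27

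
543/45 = 12 + 1/15 ≈ 12.07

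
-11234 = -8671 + -2563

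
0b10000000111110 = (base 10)8254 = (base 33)7j4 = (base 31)8i8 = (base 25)d54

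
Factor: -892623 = -1*3^1*233^1*1277^1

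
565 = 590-25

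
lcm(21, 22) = 462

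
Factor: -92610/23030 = -1 * 3^3 * 7^1 * 47^(-1) = -189/47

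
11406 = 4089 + 7317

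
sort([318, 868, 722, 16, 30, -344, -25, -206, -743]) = [-743, -344, -206, -25, 16, 30, 318, 722, 868]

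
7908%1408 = 868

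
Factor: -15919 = -1 * 15919^1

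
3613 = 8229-4616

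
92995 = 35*2657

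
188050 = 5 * 37610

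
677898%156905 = 50278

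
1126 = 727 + 399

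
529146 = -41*(-12906)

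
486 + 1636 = 2122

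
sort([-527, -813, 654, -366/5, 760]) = [-813, -527, -366/5, 654, 760]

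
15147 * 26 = 393822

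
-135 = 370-505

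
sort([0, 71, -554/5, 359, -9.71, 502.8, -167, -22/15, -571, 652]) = [-571, -167, -554/5, -9.71, -22/15, 0, 71, 359, 502.8, 652]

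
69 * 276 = 19044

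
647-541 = 106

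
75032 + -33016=42016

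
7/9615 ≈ 0.000728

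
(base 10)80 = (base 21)3h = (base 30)2k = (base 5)310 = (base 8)120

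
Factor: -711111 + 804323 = 2^2 * 7^1 * 3329^1 = 93212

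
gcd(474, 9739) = 1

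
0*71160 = 0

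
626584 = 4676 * 134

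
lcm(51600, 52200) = 4489200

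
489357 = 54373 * 9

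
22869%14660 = 8209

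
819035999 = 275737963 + 543298036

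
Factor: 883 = 883^1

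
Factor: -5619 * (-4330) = 2^1 * 3^1 * 5^1 * 433^1 * 1873^1 = 24330270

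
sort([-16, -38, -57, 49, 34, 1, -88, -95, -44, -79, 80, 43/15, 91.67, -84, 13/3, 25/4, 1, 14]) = [-95, -88, -84, -79, -57, -44, -38, -16, 1, 1, 43/15, 13/3, 25/4, 14, 34, 49, 80, 91.67]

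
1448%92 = 68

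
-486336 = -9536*51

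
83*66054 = 5482482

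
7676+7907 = 15583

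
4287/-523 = -8 - 103/523≈-8.20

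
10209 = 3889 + 6320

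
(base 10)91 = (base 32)2r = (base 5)331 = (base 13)70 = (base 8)133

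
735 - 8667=-7932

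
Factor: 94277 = 23^1*4099^1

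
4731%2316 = 99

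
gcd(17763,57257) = 31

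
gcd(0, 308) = 308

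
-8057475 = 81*(-99475)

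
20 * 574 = 11480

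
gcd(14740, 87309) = 1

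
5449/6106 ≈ 0.892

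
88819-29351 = 59468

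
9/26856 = 1/2984 ≈ 0.000335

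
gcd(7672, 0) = 7672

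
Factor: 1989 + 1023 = 2^2*3^1*251^1 = 3012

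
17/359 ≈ 0.0474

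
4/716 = 1/179≈0.00559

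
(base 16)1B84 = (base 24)C5C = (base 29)8AQ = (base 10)7044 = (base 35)5Q9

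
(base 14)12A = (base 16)EA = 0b11101010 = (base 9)280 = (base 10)234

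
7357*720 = 5297040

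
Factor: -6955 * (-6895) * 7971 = 3^1 * 5^2 * 7^1 * 13^1 * 107^1 * 197^1 * 2657^1 = 382247112975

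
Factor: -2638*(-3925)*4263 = 2^1*3^1*5^2*7^2*29^1*157^1*1319^1 = 44139741450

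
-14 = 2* (-7)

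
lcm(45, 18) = 90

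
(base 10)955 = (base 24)1fj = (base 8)1673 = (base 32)tr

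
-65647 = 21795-87442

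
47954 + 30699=78653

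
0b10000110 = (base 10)134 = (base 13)a4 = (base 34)3w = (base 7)251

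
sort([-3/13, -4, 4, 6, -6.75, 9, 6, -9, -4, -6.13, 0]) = [-9, -6.75, -6.13, -4, -4, -3/13, 0, 4, 6, 6, 9]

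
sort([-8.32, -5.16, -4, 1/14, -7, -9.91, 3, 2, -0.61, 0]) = [-9.91, -8.32, -7, -5.16, -4, -0.61, 0, 1/14, 2, 3]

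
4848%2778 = 2070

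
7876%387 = 136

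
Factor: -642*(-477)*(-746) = -1*2^2*3^3*53^1*107^1*373^1 = -228450564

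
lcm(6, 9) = 18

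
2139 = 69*31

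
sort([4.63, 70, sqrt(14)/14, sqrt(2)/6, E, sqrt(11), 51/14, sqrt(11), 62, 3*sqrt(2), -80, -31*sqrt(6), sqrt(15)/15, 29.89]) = [-80, -31*sqrt(6), sqrt(2)/6, sqrt(15)/15, sqrt(14)/14, E, sqrt(11), sqrt(11), 51/14, 3*sqrt(2), 4.63, 29.89, 62, 70]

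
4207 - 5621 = -1414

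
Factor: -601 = -1 * 601^1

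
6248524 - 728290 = 5520234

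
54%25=4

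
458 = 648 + -190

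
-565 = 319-884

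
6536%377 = 127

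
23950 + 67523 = 91473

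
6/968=3/484 ≈ 0.00620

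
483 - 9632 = -9149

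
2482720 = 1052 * 2360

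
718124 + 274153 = 992277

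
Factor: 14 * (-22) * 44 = -1 * 2^4 * 7^1 * 11^2 = -13552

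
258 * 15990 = 4125420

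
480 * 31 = 14880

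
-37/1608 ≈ -0.0230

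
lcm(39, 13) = 39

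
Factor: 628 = 2^2 * 157^1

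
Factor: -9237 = -1 * 3^1 * 3079^1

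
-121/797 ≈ -0.152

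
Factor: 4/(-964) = -1 * 241^(-1) = -1/241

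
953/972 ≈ 0.980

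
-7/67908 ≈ -0.000103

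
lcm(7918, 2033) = 150442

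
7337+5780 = 13117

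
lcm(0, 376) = 0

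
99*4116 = 407484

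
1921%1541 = 380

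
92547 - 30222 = 62325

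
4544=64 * 71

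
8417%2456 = 1049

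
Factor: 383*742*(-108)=-1*2^3*3^3*7^1*53^1*383^1=-30692088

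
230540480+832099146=1062639626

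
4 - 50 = -46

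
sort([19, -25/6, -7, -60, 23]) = [-60, -7, -25/6, 19, 23]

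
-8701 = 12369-21070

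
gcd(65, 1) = 1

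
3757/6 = 626+1/6 ≈ 626.17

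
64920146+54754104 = 119674250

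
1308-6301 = -4993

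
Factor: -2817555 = -1*3^1*5^1*13^1*14449^1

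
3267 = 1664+1603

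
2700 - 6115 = -3415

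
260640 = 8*32580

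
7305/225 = 32 + 7/15 ≈ 32.47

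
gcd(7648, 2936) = 8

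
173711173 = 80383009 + 93328164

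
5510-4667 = 843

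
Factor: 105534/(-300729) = -1 * 2^1 * 3^1 * 41^1 * 701^(-1) = -246/701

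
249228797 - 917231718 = -668002921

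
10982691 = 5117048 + 5865643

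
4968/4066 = 1 + 451/2033≈1.22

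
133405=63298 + 70107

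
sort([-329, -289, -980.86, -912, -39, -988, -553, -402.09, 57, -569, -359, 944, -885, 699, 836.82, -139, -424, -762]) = [-988, -980.86, -912, -885, -762, -569, -553, -424, -402.09, -359, -329, -289, -139, -39, 57, 699, 836.82, 944]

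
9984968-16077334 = -6092366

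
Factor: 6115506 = 2^1*3^1*1019251^1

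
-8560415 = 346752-8907167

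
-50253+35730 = -14523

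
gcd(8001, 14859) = 1143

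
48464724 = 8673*5588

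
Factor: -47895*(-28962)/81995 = 2^1*3^3*23^(-2)*103^1*1609^1 = 8949258/529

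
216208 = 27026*8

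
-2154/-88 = 24 + 21/44 ≈ 24.48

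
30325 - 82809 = -52484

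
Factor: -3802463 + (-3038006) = -1*6840469^1 = -6840469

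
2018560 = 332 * 6080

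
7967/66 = 120 + 47/66 ≈ 120.71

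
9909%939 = 519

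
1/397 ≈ 0.00252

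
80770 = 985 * 82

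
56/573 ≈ 0.0977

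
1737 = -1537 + 3274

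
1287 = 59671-58384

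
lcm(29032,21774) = 87096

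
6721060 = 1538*4370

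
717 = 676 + 41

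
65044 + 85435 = 150479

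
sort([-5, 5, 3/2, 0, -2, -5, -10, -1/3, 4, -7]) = [-10, -7, -5, -5, -2, -1/3, 0, 3/2, 4, 5]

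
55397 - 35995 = 19402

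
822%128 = 54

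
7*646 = 4522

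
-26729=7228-33957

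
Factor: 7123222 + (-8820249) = -1 * 1697027^1 = -1697027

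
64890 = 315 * 206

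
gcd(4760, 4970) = 70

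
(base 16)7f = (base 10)127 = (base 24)57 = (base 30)47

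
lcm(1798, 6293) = 12586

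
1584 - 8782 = -7198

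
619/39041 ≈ 0.0159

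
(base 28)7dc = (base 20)ed4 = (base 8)13350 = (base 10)5864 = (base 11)4451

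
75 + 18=93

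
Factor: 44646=2^1 * 3^1 * 7^1 * 1063^1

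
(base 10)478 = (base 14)262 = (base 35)dn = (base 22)lg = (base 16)1de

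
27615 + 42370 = 69985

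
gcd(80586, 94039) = 11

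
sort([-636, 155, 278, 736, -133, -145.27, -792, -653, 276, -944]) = [-944, -792, -653, -636, -145.27, -133, 155, 276, 278, 736]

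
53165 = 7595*7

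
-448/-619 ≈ 0.724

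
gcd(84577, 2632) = 1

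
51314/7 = 7330 + 4/7 ≈ 7330.57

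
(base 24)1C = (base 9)40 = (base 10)36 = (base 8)44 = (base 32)14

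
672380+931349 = 1603729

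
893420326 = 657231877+236188449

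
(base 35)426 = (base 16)1370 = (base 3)20211022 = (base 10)4976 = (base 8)11560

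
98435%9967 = 8732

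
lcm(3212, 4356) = 317988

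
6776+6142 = 12918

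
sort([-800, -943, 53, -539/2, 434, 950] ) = [-943, -800, -539/2, 53, 434, 950] 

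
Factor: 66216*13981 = 2^3*3^1*11^1*31^2*41^1*89^1 = 925765896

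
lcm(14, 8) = 56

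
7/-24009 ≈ -0.000292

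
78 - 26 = 52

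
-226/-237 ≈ 0.954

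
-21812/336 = -64 - 11/12 ≈ -64.92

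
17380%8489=402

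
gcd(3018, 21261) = 3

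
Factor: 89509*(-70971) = -1*3^1*7^1*19^1*41^1*577^1*673^1 = -6352543239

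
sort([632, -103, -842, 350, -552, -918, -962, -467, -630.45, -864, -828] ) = [-962, -918, -864, -842, -828, -630.45, -552, -467, -103, 350, 632] 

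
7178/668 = 10 + 249/334 ≈ 10.75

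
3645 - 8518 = -4873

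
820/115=7 + 3/23 ≈ 7.13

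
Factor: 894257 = 7^1*13^1*31^1*317^1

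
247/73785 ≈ 0.00335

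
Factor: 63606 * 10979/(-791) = -1 * 2^1 * 3^1 * 7^(-1) * 113^(-1) * 10601^1 * 10979^1 = -698330274/791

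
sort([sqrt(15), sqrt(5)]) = [sqrt(5), sqrt(15)]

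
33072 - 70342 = -37270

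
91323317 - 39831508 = 51491809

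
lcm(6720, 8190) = 262080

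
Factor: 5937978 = 2^1*3^1*989663^1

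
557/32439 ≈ 0.0172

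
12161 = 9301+2860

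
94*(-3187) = -299578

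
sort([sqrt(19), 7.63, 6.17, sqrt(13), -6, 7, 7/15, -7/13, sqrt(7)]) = [-6, -7/13, 7/15, sqrt(7), sqrt(13), sqrt(19), 6.17, 7, 7.63]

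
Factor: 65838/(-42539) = -1 * 2^1 * 3^1 * 7^(-1) * 59^(-1) * 103^(-1) * 10973^1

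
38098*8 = 304784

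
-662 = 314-976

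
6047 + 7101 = 13148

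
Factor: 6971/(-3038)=-1*2^(-1)*7^(-2)*31^(-1)*6971^1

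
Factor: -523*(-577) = 523^1*577^1 = 301771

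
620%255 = 110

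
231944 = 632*367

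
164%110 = 54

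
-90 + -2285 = -2375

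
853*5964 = 5087292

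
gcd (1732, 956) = 4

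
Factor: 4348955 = 5^1*13^1*23^1*2909^1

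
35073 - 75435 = -40362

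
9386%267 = 41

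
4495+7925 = 12420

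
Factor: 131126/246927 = 2^1*3^(-1)*53^(-1)*1553^(-1)*65563^1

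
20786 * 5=103930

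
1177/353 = 3 + 118/353 ≈ 3.33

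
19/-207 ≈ -0.0918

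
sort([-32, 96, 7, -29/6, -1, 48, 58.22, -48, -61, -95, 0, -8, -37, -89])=[-95, -89, -61, -48, -37, -32, -8, -29/6, -1, 0, 7, 48, 58.22, 96]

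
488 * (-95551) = -46628888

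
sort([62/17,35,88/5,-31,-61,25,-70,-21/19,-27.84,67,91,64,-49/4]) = [-70,-61,-31,-27.84,-49/4,-21/19,62/17,88/5,25,35,64,67,91]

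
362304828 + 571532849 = 933837677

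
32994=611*54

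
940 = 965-25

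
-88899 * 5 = -444495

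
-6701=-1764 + -4937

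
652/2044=163/511 ≈ 0.319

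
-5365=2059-7424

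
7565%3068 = 1429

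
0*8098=0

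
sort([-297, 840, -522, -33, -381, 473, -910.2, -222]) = [-910.2, -522, -381, -297, -222, -33, 473, 840]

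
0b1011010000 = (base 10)720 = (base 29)oo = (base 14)396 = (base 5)10340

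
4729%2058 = 613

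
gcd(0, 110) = 110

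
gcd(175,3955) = 35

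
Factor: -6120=-1 * 2^3 * 3^2 * 5^1 * 17^1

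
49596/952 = 12399/238 ≈ 52.10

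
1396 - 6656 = -5260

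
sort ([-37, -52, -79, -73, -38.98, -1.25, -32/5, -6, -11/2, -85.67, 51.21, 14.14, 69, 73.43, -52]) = [-85.67, -79, -73, -52, -52, -38.98, -37, -32/5, -6, -11/2, -1.25, 14.14, 51.21, 69, 73.43]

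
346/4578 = 173/2289 ≈ 0.0756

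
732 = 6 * 122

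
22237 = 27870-5633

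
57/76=3/4=0.75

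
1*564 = 564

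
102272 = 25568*4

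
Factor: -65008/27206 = -1 * 2^3 * 17^1 * 61^(-1) * 223^(-1) * 239^1 = -32504/13603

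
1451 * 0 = 0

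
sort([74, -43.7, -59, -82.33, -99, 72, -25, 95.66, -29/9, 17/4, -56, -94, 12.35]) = [-99, -94, -82.33, -59, -56, -43.7, -25, -29/9, 17/4, 12.35, 72, 74, 95.66]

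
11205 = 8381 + 2824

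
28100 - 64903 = -36803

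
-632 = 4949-5581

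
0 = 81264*0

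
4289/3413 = 1 + 876/3413 ≈ 1.26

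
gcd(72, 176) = 8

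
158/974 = 79/487 ≈ 0.162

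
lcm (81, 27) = 81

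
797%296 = 205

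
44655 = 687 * 65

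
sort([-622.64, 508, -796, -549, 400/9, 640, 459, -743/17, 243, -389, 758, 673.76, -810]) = [-810, -796, -622.64, -549, -389, -743/17, 400/9, 243, 459, 508, 640, 673.76, 758]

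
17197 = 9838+7359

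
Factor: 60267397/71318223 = 3^(-2)*17^1*47^(-1)*283^1*12527^1*168601^(-1)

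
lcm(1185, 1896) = 9480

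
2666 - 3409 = -743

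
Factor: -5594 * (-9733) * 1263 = 2^1 * 3^1 * 421^1 * 2797^1 * 9733^1 = 68765805726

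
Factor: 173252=2^2*43313^1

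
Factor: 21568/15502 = 2^5*23^(-1) = 32/23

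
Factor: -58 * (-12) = 2^3 * 3^1 * 29^1 = 696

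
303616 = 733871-430255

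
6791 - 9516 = -2725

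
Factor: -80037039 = -1*3^1*3299^1*8087^1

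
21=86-65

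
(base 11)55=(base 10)60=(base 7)114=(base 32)1s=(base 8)74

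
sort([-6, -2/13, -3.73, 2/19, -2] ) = [-6, -3.73, -2, -2/13, 2/19] 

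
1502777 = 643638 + 859139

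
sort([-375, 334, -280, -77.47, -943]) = [-943, -375, -280, -77.47, 334]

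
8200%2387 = 1039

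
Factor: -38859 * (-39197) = 3^1 * 19^1 * 2063^1 * 12953^1 = 1523156223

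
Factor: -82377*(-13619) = 3^6*113^1*13619^1 = 1121892363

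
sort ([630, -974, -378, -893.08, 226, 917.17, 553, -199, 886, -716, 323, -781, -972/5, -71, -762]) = [-974, -893.08, -781, -762, -716, -378, -199, -972/5, -71, 226, 323, 553, 630, 886, 917.17]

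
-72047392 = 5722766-77770158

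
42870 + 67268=110138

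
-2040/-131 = 15 + 75/131 ≈ 15.57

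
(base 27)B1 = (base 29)A8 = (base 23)CM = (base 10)298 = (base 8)452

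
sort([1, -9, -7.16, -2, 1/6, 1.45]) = [-9, -7.16, -2, 1/6, 1, 1.45]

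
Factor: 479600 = 2^4 * 5^2 * 11^1 * 109^1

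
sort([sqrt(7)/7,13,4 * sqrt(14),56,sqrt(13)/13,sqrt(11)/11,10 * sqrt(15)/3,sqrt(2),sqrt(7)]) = [sqrt(13)/13,sqrt(11)/11,sqrt(7)/7,sqrt(2),sqrt(7),10 * sqrt(15)/3,13,4 * sqrt(14),56]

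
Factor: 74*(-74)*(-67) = 2^2*37^2*67^1 = 366892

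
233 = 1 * 233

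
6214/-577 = -10 - 444/577 ≈ -10.77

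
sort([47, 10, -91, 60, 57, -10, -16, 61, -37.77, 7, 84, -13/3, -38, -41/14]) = [-91, -38, -37.77, -16, -10, -13/3, -41/14, 7, 10, 47, 57, 60, 61, 84]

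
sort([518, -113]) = [-113, 518]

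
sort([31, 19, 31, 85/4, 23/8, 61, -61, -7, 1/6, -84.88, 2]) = [-84.88, -61, -7, 1/6, 2, 23/8, 19, 85/4, 31, 31, 61]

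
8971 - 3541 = 5430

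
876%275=51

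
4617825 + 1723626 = 6341451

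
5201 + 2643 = 7844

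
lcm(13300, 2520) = 239400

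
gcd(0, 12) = 12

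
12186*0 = 0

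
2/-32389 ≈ -0.0000617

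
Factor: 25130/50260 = 2^(-1) = 1/2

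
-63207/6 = -10534-1/2 = -10534.50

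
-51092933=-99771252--48678319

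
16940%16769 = 171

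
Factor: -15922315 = -1 * 5^1 * 577^1 * 5519^1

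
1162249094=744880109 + 417368985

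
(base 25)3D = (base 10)88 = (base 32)2O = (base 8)130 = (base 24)3G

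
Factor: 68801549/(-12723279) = -1*3^(-1)*8221^1*8369^1*4241093^(-1)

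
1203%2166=1203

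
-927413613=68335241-995748854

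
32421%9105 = 5106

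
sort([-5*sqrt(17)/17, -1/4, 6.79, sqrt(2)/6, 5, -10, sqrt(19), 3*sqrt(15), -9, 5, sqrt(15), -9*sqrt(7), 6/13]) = [-9*sqrt(7), -10, -9, -5*sqrt(17)/17, -1/4, sqrt(2)/6, 6/13, sqrt(15), sqrt(19), 5, 5, 6.79, 3*sqrt(15)]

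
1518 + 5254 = 6772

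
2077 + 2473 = 4550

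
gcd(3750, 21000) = 750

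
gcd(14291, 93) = 31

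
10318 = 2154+8164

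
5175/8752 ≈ 0.591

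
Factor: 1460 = 2^2 * 5^1 * 73^1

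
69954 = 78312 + -8358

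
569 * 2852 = 1622788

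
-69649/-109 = 638+107/109 ≈ 638.98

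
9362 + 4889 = 14251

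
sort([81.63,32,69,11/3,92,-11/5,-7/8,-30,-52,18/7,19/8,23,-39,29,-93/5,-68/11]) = [-52,-39,-30,-93/5,-68/11,-11/5,-7/8,19/8,18/7,11/3,23,29,32,69,81.63,92]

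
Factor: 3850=2^1 * 5^2 * 7^1 * 11^1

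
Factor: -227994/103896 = -1*2^(-2)*3^(-2)*79^1 = -79/36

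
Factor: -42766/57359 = -1*2^1*41^(-1)*1399^(-1)*21383^1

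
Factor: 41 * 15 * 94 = 2^1 * 3^1 * 5^1 * 41^1 * 47^1 = 57810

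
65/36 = 1 + 29/36≈1.81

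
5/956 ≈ 0.00523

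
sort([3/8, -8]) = [-8, 3/8]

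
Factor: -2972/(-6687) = 2^2 * 3^(-2) = 4/9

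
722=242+480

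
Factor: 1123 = 1123^1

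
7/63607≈0.000110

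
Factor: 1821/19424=2^(-5)*3^1=3/32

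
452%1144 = 452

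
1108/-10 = -110-4/5 = -110.80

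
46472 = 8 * 5809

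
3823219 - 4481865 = -658646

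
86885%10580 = 2245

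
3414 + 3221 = 6635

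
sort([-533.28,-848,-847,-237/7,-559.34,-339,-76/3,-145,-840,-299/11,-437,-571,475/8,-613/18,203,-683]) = [-848,-847,-840,-683,-571,-559.34,-533.28,-437,-339,-145,-613/18,-237/7,-299/11,-76/3,475/8,203]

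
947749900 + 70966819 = 1018716719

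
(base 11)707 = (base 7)2330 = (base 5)11404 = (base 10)854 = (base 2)1101010110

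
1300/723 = 1 + 577/723 ≈ 1.80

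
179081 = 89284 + 89797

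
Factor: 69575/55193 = 5^2*11^2*23^1*97^(-1)*569^(-1)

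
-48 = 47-95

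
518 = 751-233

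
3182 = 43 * 74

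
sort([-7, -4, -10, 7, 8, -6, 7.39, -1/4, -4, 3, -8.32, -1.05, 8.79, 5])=[-10, -8.32, -7, -6, -4, -4, -1.05, -1/4, 3, 5, 7, 7.39, 8, 8.79]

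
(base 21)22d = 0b1110101001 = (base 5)12222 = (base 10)937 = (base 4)32221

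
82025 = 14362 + 67663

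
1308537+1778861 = 3087398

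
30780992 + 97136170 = 127917162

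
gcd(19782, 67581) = 9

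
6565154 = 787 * 8342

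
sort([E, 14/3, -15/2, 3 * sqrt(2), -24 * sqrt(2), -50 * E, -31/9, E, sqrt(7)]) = [-50 * E, -24 * sqrt(2), -15/2, -31/9, sqrt(7), E, E, 3 * sqrt(2), 14/3]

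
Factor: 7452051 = 3^1*2484017^1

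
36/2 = 18 = 18.00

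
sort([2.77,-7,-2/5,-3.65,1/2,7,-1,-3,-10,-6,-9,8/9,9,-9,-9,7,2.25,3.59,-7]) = [-10,-9,-9,-9,-7,-7,-6,-3.65,-3,-1,-2/5,1/2,8/9,2.25,2.77,3.59,7,7,9]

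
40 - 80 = -40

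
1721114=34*50621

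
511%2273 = 511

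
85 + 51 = 136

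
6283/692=9 + 55/692 ≈ 9.08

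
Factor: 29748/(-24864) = -1*2^(-3)*7^(-1)*67^1 = -67/56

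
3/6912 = 1/2304 ≈ 0.000434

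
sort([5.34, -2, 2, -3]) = [-3, -2, 2, 5.34]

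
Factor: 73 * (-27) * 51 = -1 * 3^4 * 17^1 * 73^1 = -100521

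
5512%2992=2520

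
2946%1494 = 1452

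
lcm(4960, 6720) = 208320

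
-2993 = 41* (-73)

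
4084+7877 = 11961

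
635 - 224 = 411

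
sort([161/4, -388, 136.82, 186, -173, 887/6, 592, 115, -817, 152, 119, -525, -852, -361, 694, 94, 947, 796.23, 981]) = [-852, -817, -525, -388, -361, -173, 161/4, 94, 115, 119, 136.82, 887/6, 152, 186, 592, 694, 796.23, 947, 981]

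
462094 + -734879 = -272785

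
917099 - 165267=751832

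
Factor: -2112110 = -1*2^1*5^1*7^1*11^1*13^1*211^1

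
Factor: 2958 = 2^1 * 3^1 * 17^1 * 29^1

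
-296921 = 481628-778549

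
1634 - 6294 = -4660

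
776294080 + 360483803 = 1136777883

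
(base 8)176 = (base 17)77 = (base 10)126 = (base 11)105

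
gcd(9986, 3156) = 2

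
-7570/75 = -1514/15 ≈ -100.93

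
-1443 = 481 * (-3)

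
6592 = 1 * 6592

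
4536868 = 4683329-146461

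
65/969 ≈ 0.0671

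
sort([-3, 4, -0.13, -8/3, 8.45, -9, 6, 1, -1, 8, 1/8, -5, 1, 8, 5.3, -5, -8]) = [-9, -8, -5, -5, -3, -8/3, -1, -0.13, 1/8, 1, 1, 4, 5.3, 6, 8, 8, 8.45]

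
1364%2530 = 1364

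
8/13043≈0.000613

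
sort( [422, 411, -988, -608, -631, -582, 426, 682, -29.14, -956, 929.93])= [-988, -956, -631, -608, -582, -29.14, 411, 422, 426, 682, 929.93]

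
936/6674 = 468/3337 ≈ 0.140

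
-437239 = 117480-554719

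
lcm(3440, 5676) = 113520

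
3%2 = 1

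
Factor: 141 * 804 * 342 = 2^3 * 3^4 * 19^1 * 47^1 * 67^1 = 38770488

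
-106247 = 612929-719176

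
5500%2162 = 1176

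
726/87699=242/29233 ≈ 0.00828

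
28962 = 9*3218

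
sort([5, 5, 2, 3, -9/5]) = [-9/5, 2, 3, 5, 5]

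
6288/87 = 72 + 8/29 ≈ 72.28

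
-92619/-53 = 1747 + 28/53 ≈ 1747.53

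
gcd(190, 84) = 2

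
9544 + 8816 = 18360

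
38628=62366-23738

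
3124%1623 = 1501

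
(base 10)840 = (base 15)3b0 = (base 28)120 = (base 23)1dc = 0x348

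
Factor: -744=-1 * 2^3 * 3^1 * 31^1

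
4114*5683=23379862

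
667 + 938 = 1605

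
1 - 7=-6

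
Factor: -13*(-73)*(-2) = -1*2^1*13^1*73^1 = -1898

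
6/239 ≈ 0.0251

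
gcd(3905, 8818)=1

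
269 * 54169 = 14571461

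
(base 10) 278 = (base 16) 116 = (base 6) 1142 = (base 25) b3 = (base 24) be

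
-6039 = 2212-8251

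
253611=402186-148575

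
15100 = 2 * 7550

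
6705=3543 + 3162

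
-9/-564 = 3/188 ≈ 0.0160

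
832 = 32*26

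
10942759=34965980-24023221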